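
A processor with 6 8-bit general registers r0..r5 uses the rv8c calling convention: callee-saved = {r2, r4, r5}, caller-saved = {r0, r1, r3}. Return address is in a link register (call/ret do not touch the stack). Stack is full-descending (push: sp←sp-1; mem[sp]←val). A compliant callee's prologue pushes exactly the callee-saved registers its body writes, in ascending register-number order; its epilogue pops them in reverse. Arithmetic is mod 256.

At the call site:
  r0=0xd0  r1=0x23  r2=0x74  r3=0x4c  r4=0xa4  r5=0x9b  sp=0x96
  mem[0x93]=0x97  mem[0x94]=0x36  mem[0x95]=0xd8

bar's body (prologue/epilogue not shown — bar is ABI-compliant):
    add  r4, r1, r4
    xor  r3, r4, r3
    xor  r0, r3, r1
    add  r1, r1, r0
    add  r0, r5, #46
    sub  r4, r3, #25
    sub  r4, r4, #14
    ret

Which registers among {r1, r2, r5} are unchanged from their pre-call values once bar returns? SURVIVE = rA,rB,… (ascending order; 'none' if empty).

prologue: push r4 -> mem[0x95]=0xa4, sp=0x95
body[0] add  r4, r1, r4 -> r4=0xc7
body[1] xor  r3, r4, r3 -> r3=0x8b
body[2] xor  r0, r3, r1 -> r0=0xa8
body[3] add  r1, r1, r0 -> r1=0xcb
body[4] add  r0, r5, #46 -> r0=0xc9
body[5] sub  r4, r3, #25 -> r4=0x72
body[6] sub  r4, r4, #14 -> r4=0x64
epilogue: pop r4=0xa4, sp=0x96
r1: caller-saved, written=True
r2: callee-saved, written=False
r5: callee-saved, written=False

SURVIVE = r2,r5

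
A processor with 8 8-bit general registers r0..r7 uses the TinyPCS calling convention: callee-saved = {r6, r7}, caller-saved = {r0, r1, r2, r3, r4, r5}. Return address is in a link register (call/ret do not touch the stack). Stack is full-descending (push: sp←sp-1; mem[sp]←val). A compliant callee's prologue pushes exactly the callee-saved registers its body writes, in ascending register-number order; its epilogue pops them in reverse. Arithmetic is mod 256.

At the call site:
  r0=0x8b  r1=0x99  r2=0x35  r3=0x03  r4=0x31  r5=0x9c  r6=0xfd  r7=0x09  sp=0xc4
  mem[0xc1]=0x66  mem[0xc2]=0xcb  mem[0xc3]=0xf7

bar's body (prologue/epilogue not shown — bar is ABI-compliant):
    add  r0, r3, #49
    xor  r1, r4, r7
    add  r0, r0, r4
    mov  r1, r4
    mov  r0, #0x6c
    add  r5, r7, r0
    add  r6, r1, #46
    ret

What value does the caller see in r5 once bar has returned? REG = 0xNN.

prologue: push r6 → mem[0xc3]=0xfd, sp=0xc3
body[0] add  r0, r3, #49 → r0=0x34
body[1] xor  r1, r4, r7 → r1=0x38
body[2] add  r0, r0, r4 → r0=0x65
body[3] mov  r1, r4 → r1=0x31
body[4] mov  r0, #0x6c → r0=0x6c
body[5] add  r5, r7, r0 → r5=0x75
body[6] add  r6, r1, #46 → r6=0x5f
epilogue: pop r6=0xfd, sp=0xc4
r5 is caller-saved → body value

REG = 0x75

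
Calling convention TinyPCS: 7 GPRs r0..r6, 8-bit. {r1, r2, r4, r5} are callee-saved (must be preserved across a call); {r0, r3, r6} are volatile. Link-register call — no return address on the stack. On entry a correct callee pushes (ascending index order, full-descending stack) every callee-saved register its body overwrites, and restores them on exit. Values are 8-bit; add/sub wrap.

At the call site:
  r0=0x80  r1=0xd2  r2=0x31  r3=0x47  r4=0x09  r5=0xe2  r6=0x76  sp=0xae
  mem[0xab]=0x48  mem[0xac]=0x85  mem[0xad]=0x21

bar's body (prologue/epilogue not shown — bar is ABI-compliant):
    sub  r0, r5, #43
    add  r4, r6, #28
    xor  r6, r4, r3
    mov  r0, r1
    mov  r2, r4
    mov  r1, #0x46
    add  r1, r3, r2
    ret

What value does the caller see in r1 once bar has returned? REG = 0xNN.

prologue: push r1 -> mem[0xad]=0xd2, sp=0xad
prologue: push r2 -> mem[0xac]=0x31, sp=0xac
prologue: push r4 -> mem[0xab]=0x09, sp=0xab
body[0] sub  r0, r5, #43 -> r0=0xb7
body[1] add  r4, r6, #28 -> r4=0x92
body[2] xor  r6, r4, r3 -> r6=0xd5
body[3] mov  r0, r1 -> r0=0xd2
body[4] mov  r2, r4 -> r2=0x92
body[5] mov  r1, #0x46 -> r1=0x46
body[6] add  r1, r3, r2 -> r1=0xd9
epilogue: pop r4=0x09, sp=0xac
epilogue: pop r2=0x31, sp=0xad
epilogue: pop r1=0xd2, sp=0xae
r1 is callee-saved -> restored

REG = 0xd2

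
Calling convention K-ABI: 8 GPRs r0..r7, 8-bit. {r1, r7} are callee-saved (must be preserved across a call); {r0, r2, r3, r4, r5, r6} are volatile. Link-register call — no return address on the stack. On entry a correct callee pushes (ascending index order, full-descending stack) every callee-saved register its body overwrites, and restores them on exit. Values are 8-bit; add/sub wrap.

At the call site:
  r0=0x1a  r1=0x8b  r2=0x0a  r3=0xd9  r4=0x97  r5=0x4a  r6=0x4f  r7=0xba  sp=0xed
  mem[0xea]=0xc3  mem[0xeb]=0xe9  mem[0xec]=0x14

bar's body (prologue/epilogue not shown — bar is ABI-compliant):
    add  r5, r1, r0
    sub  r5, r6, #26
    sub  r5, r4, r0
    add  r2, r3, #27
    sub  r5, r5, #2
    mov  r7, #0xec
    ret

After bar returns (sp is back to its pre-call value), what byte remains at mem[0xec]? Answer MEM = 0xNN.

prologue: push r7 -> mem[0xec]=0xba, sp=0xec
body[0] add  r5, r1, r0 -> r5=0xa5
body[1] sub  r5, r6, #26 -> r5=0x35
body[2] sub  r5, r4, r0 -> r5=0x7d
body[3] add  r2, r3, #27 -> r2=0xf4
body[4] sub  r5, r5, #2 -> r5=0x7b
body[5] mov  r7, #0xec -> r7=0xec
epilogue: pop r7=0xba, sp=0xed
prologue pushed ['r7'] at ['0xec']

MEM = 0xba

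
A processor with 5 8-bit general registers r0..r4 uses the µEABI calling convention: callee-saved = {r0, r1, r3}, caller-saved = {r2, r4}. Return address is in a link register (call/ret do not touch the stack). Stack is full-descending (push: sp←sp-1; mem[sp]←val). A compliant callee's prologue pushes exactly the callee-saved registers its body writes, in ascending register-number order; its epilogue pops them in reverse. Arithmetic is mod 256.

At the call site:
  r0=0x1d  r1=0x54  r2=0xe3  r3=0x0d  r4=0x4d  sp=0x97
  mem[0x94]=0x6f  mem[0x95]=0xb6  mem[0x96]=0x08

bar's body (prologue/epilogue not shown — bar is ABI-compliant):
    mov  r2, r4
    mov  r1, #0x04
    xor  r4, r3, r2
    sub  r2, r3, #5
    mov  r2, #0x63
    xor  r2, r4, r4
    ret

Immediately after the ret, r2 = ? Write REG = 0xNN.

REG = 0x00

prologue: push r1 → mem[0x96]=0x54, sp=0x96
body[0] mov  r2, r4 → r2=0x4d
body[1] mov  r1, #0x04 → r1=0x04
body[2] xor  r4, r3, r2 → r4=0x40
body[3] sub  r2, r3, #5 → r2=0x08
body[4] mov  r2, #0x63 → r2=0x63
body[5] xor  r2, r4, r4 → r2=0x00
epilogue: pop r1=0x54, sp=0x97
r2 is caller-saved → body value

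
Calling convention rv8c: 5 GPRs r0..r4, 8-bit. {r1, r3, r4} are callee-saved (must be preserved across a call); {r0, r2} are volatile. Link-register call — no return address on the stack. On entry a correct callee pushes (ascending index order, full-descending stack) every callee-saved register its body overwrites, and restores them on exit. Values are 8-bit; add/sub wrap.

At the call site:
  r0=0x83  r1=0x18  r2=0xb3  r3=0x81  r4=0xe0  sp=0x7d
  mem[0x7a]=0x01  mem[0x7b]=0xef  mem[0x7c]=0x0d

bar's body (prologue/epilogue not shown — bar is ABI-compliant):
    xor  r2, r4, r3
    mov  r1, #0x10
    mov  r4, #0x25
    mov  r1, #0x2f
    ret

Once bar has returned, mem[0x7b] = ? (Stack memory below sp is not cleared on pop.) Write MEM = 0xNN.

prologue: push r1 -> mem[0x7c]=0x18, sp=0x7c
prologue: push r4 -> mem[0x7b]=0xe0, sp=0x7b
body[0] xor  r2, r4, r3 -> r2=0x61
body[1] mov  r1, #0x10 -> r1=0x10
body[2] mov  r4, #0x25 -> r4=0x25
body[3] mov  r1, #0x2f -> r1=0x2f
epilogue: pop r4=0xe0, sp=0x7c
epilogue: pop r1=0x18, sp=0x7d
prologue pushed ['r1', 'r4'] at ['0x7c', '0x7b']

MEM = 0xe0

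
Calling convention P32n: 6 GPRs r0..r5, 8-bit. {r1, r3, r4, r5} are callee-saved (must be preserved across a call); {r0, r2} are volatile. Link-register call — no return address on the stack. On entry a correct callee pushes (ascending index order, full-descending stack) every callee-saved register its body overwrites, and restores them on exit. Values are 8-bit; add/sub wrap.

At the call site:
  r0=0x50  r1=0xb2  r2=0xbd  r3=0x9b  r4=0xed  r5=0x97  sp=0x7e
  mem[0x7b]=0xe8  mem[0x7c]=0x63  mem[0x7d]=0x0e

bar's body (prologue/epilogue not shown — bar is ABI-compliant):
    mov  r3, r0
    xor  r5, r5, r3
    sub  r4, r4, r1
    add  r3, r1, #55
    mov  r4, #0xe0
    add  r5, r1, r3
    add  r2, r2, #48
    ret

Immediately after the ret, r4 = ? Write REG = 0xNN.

REG = 0xed

prologue: push r3 -> mem[0x7d]=0x9b, sp=0x7d
prologue: push r4 -> mem[0x7c]=0xed, sp=0x7c
prologue: push r5 -> mem[0x7b]=0x97, sp=0x7b
body[0] mov  r3, r0 -> r3=0x50
body[1] xor  r5, r5, r3 -> r5=0xc7
body[2] sub  r4, r4, r1 -> r4=0x3b
body[3] add  r3, r1, #55 -> r3=0xe9
body[4] mov  r4, #0xe0 -> r4=0xe0
body[5] add  r5, r1, r3 -> r5=0x9b
body[6] add  r2, r2, #48 -> r2=0xed
epilogue: pop r5=0x97, sp=0x7c
epilogue: pop r4=0xed, sp=0x7d
epilogue: pop r3=0x9b, sp=0x7e
r4 is callee-saved -> restored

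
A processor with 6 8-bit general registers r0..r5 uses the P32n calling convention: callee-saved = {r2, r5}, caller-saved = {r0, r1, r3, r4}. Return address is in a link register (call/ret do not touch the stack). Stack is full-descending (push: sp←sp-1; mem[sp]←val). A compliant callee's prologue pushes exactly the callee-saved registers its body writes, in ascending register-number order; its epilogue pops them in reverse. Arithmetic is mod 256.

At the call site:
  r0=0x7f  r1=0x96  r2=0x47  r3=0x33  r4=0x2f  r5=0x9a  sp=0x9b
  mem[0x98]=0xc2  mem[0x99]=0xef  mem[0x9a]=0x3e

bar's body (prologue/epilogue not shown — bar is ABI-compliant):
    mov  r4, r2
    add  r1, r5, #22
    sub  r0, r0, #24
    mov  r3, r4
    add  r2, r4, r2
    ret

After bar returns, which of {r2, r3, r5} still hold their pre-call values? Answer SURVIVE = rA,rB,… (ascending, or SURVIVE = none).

SURVIVE = r2,r5

prologue: push r2 -> mem[0x9a]=0x47, sp=0x9a
body[0] mov  r4, r2 -> r4=0x47
body[1] add  r1, r5, #22 -> r1=0xb0
body[2] sub  r0, r0, #24 -> r0=0x67
body[3] mov  r3, r4 -> r3=0x47
body[4] add  r2, r4, r2 -> r2=0x8e
epilogue: pop r2=0x47, sp=0x9b
r2: callee-saved, written=True
r3: caller-saved, written=True
r5: callee-saved, written=False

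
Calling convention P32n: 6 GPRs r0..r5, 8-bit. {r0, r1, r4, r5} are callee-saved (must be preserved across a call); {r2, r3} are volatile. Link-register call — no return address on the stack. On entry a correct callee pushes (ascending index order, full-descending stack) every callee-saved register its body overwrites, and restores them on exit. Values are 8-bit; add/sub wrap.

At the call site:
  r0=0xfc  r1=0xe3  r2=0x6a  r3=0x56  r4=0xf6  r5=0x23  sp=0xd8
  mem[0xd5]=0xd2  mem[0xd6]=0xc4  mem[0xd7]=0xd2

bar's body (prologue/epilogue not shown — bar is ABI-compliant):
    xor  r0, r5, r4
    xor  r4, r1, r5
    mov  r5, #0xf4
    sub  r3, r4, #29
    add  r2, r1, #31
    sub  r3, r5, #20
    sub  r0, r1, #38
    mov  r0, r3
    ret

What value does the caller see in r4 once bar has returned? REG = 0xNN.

prologue: push r0 -> mem[0xd7]=0xfc, sp=0xd7
prologue: push r4 -> mem[0xd6]=0xf6, sp=0xd6
prologue: push r5 -> mem[0xd5]=0x23, sp=0xd5
body[0] xor  r0, r5, r4 -> r0=0xd5
body[1] xor  r4, r1, r5 -> r4=0xc0
body[2] mov  r5, #0xf4 -> r5=0xf4
body[3] sub  r3, r4, #29 -> r3=0xa3
body[4] add  r2, r1, #31 -> r2=0x02
body[5] sub  r3, r5, #20 -> r3=0xe0
body[6] sub  r0, r1, #38 -> r0=0xbd
body[7] mov  r0, r3 -> r0=0xe0
epilogue: pop r5=0x23, sp=0xd6
epilogue: pop r4=0xf6, sp=0xd7
epilogue: pop r0=0xfc, sp=0xd8
r4 is callee-saved -> restored

REG = 0xf6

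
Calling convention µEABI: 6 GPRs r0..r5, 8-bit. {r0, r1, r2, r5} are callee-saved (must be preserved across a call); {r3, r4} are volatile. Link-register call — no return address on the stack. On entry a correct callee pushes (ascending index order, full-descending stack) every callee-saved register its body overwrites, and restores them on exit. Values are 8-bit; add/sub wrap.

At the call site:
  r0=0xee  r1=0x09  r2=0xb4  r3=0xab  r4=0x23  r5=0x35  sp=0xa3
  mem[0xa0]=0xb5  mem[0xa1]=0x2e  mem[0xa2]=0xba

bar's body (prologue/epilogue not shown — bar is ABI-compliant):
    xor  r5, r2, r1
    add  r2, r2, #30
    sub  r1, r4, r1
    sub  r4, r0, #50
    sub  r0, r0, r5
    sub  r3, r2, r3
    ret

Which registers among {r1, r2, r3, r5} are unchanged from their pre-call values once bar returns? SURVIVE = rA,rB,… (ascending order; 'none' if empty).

SURVIVE = r1,r2,r5

prologue: push r0 → mem[0xa2]=0xee, sp=0xa2
prologue: push r1 → mem[0xa1]=0x09, sp=0xa1
prologue: push r2 → mem[0xa0]=0xb4, sp=0xa0
prologue: push r5 → mem[0x9f]=0x35, sp=0x9f
body[0] xor  r5, r2, r1 → r5=0xbd
body[1] add  r2, r2, #30 → r2=0xd2
body[2] sub  r1, r4, r1 → r1=0x1a
body[3] sub  r4, r0, #50 → r4=0xbc
body[4] sub  r0, r0, r5 → r0=0x31
body[5] sub  r3, r2, r3 → r3=0x27
epilogue: pop r5=0x35, sp=0xa0
epilogue: pop r2=0xb4, sp=0xa1
epilogue: pop r1=0x09, sp=0xa2
epilogue: pop r0=0xee, sp=0xa3
r1: callee-saved, written=True
r2: callee-saved, written=True
r3: caller-saved, written=True
r5: callee-saved, written=True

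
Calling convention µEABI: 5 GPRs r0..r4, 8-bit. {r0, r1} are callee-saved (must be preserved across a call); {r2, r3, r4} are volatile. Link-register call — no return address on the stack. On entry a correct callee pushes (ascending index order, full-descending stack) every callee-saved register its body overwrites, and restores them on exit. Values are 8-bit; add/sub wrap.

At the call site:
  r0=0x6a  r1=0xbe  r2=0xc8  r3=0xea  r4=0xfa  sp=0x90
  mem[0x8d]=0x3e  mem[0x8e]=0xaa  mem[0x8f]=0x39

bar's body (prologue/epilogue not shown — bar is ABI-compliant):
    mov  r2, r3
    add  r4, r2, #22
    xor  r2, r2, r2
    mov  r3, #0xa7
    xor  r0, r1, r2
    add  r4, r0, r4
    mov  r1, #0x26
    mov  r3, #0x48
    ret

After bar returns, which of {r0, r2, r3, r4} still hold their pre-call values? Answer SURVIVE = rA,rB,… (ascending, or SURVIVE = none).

prologue: push r0 -> mem[0x8f]=0x6a, sp=0x8f
prologue: push r1 -> mem[0x8e]=0xbe, sp=0x8e
body[0] mov  r2, r3 -> r2=0xea
body[1] add  r4, r2, #22 -> r4=0x00
body[2] xor  r2, r2, r2 -> r2=0x00
body[3] mov  r3, #0xa7 -> r3=0xa7
body[4] xor  r0, r1, r2 -> r0=0xbe
body[5] add  r4, r0, r4 -> r4=0xbe
body[6] mov  r1, #0x26 -> r1=0x26
body[7] mov  r3, #0x48 -> r3=0x48
epilogue: pop r1=0xbe, sp=0x8f
epilogue: pop r0=0x6a, sp=0x90
r0: callee-saved, written=True
r2: caller-saved, written=True
r3: caller-saved, written=True
r4: caller-saved, written=True

SURVIVE = r0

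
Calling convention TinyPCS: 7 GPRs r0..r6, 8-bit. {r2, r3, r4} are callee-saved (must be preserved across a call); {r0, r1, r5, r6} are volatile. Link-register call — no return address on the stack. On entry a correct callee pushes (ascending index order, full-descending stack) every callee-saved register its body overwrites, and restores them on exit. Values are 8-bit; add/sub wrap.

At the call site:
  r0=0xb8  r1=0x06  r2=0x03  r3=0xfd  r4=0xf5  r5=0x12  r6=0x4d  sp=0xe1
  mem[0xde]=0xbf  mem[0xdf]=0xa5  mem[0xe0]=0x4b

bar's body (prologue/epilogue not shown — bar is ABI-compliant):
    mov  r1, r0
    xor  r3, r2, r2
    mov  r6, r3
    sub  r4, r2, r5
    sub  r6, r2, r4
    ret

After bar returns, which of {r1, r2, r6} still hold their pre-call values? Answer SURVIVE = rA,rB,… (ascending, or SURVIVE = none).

prologue: push r3 -> mem[0xe0]=0xfd, sp=0xe0
prologue: push r4 -> mem[0xdf]=0xf5, sp=0xdf
body[0] mov  r1, r0 -> r1=0xb8
body[1] xor  r3, r2, r2 -> r3=0x00
body[2] mov  r6, r3 -> r6=0x00
body[3] sub  r4, r2, r5 -> r4=0xf1
body[4] sub  r6, r2, r4 -> r6=0x12
epilogue: pop r4=0xf5, sp=0xe0
epilogue: pop r3=0xfd, sp=0xe1
r1: caller-saved, written=True
r2: callee-saved, written=False
r6: caller-saved, written=True

SURVIVE = r2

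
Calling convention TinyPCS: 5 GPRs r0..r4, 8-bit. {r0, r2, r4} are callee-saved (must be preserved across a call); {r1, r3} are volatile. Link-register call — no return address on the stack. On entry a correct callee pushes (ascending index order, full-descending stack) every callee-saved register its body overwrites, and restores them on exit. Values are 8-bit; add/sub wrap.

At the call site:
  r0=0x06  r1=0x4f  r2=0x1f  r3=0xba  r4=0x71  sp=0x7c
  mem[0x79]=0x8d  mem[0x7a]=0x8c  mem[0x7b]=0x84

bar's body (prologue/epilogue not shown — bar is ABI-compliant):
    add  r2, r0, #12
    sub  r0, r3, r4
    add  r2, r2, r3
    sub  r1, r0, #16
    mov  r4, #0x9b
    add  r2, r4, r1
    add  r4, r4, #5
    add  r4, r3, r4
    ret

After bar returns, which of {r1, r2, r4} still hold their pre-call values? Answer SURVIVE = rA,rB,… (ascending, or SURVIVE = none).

prologue: push r0 -> mem[0x7b]=0x06, sp=0x7b
prologue: push r2 -> mem[0x7a]=0x1f, sp=0x7a
prologue: push r4 -> mem[0x79]=0x71, sp=0x79
body[0] add  r2, r0, #12 -> r2=0x12
body[1] sub  r0, r3, r4 -> r0=0x49
body[2] add  r2, r2, r3 -> r2=0xcc
body[3] sub  r1, r0, #16 -> r1=0x39
body[4] mov  r4, #0x9b -> r4=0x9b
body[5] add  r2, r4, r1 -> r2=0xd4
body[6] add  r4, r4, #5 -> r4=0xa0
body[7] add  r4, r3, r4 -> r4=0x5a
epilogue: pop r4=0x71, sp=0x7a
epilogue: pop r2=0x1f, sp=0x7b
epilogue: pop r0=0x06, sp=0x7c
r1: caller-saved, written=True
r2: callee-saved, written=True
r4: callee-saved, written=True

SURVIVE = r2,r4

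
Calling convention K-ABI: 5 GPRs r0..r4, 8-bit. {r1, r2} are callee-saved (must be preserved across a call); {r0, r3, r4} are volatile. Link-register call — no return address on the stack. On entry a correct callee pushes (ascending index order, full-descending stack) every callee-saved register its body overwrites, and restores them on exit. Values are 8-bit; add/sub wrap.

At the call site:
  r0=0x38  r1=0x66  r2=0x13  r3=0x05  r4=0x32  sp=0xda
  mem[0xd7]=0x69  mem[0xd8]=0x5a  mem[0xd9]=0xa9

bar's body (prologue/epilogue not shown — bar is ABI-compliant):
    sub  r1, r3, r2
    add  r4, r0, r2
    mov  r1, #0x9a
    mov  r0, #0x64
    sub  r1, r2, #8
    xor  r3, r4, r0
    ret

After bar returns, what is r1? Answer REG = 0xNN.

REG = 0x66

prologue: push r1 -> mem[0xd9]=0x66, sp=0xd9
body[0] sub  r1, r3, r2 -> r1=0xf2
body[1] add  r4, r0, r2 -> r4=0x4b
body[2] mov  r1, #0x9a -> r1=0x9a
body[3] mov  r0, #0x64 -> r0=0x64
body[4] sub  r1, r2, #8 -> r1=0x0b
body[5] xor  r3, r4, r0 -> r3=0x2f
epilogue: pop r1=0x66, sp=0xda
r1 is callee-saved -> restored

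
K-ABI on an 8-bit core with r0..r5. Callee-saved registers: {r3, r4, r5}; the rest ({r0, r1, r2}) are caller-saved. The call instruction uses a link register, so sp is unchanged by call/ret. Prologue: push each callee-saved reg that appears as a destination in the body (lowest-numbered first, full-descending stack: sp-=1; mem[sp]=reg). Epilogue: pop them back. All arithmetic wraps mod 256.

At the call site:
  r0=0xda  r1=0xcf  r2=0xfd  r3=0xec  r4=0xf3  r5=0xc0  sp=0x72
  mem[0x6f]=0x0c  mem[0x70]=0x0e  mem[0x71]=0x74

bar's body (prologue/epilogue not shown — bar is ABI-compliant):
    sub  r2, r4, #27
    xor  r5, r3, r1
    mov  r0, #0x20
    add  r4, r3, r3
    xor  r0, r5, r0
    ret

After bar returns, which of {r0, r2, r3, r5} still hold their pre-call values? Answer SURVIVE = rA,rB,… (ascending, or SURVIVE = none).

SURVIVE = r3,r5

prologue: push r4 → mem[0x71]=0xf3, sp=0x71
prologue: push r5 → mem[0x70]=0xc0, sp=0x70
body[0] sub  r2, r4, #27 → r2=0xd8
body[1] xor  r5, r3, r1 → r5=0x23
body[2] mov  r0, #0x20 → r0=0x20
body[3] add  r4, r3, r3 → r4=0xd8
body[4] xor  r0, r5, r0 → r0=0x03
epilogue: pop r5=0xc0, sp=0x71
epilogue: pop r4=0xf3, sp=0x72
r0: caller-saved, written=True
r2: caller-saved, written=True
r3: callee-saved, written=False
r5: callee-saved, written=True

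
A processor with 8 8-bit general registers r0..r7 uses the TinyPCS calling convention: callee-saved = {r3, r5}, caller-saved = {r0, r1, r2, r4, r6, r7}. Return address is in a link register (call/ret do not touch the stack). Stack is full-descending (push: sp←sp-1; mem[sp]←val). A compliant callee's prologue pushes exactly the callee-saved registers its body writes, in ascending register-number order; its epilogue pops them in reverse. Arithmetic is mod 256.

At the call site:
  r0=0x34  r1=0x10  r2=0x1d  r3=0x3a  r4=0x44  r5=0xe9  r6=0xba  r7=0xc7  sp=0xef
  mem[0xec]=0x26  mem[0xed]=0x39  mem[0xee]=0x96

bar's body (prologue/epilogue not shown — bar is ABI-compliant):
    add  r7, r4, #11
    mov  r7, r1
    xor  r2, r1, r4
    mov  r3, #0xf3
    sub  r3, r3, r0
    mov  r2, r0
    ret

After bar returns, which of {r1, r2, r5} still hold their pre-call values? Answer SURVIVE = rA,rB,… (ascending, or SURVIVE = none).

SURVIVE = r1,r5

prologue: push r3 -> mem[0xee]=0x3a, sp=0xee
body[0] add  r7, r4, #11 -> r7=0x4f
body[1] mov  r7, r1 -> r7=0x10
body[2] xor  r2, r1, r4 -> r2=0x54
body[3] mov  r3, #0xf3 -> r3=0xf3
body[4] sub  r3, r3, r0 -> r3=0xbf
body[5] mov  r2, r0 -> r2=0x34
epilogue: pop r3=0x3a, sp=0xef
r1: caller-saved, written=False
r2: caller-saved, written=True
r5: callee-saved, written=False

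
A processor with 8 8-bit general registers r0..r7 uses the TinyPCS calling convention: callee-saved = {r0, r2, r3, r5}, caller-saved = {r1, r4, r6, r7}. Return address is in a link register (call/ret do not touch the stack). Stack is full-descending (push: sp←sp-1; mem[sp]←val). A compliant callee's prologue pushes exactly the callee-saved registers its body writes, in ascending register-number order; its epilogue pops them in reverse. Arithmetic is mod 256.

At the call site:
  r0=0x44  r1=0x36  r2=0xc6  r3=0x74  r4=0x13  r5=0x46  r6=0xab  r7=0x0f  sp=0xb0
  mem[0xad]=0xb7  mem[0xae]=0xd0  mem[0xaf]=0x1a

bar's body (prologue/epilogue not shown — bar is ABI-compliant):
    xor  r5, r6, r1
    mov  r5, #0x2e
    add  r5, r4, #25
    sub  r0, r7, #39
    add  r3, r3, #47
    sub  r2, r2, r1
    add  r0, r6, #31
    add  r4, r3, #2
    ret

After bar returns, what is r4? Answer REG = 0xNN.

REG = 0xa5

prologue: push r0 -> mem[0xaf]=0x44, sp=0xaf
prologue: push r2 -> mem[0xae]=0xc6, sp=0xae
prologue: push r3 -> mem[0xad]=0x74, sp=0xad
prologue: push r5 -> mem[0xac]=0x46, sp=0xac
body[0] xor  r5, r6, r1 -> r5=0x9d
body[1] mov  r5, #0x2e -> r5=0x2e
body[2] add  r5, r4, #25 -> r5=0x2c
body[3] sub  r0, r7, #39 -> r0=0xe8
body[4] add  r3, r3, #47 -> r3=0xa3
body[5] sub  r2, r2, r1 -> r2=0x90
body[6] add  r0, r6, #31 -> r0=0xca
body[7] add  r4, r3, #2 -> r4=0xa5
epilogue: pop r5=0x46, sp=0xad
epilogue: pop r3=0x74, sp=0xae
epilogue: pop r2=0xc6, sp=0xaf
epilogue: pop r0=0x44, sp=0xb0
r4 is caller-saved -> body value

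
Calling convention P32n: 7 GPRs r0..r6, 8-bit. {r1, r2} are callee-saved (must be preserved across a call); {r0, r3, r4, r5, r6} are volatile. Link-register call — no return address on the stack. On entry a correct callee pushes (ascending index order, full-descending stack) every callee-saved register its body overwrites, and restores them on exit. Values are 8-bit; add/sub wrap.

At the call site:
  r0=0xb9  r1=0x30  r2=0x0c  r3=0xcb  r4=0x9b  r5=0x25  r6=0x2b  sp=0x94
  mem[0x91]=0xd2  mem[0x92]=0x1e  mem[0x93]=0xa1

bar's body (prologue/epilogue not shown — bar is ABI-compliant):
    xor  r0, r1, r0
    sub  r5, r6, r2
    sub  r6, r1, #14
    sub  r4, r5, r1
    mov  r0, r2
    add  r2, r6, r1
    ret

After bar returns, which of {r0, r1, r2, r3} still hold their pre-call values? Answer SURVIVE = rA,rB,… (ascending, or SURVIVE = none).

prologue: push r2 → mem[0x93]=0x0c, sp=0x93
body[0] xor  r0, r1, r0 → r0=0x89
body[1] sub  r5, r6, r2 → r5=0x1f
body[2] sub  r6, r1, #14 → r6=0x22
body[3] sub  r4, r5, r1 → r4=0xef
body[4] mov  r0, r2 → r0=0x0c
body[5] add  r2, r6, r1 → r2=0x52
epilogue: pop r2=0x0c, sp=0x94
r0: caller-saved, written=True
r1: callee-saved, written=False
r2: callee-saved, written=True
r3: caller-saved, written=False

SURVIVE = r1,r2,r3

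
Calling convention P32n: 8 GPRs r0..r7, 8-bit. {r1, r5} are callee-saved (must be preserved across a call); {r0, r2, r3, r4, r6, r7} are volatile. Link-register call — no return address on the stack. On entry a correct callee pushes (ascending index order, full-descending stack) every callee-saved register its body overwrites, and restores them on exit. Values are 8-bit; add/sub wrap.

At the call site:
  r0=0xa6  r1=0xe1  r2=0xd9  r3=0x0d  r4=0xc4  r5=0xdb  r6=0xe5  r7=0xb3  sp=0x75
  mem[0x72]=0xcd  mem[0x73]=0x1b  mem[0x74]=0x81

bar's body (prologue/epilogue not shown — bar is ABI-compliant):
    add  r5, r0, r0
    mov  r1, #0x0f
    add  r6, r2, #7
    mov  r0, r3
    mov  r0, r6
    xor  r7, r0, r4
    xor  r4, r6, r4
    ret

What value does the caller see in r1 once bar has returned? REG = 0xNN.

prologue: push r1 → mem[0x74]=0xe1, sp=0x74
prologue: push r5 → mem[0x73]=0xdb, sp=0x73
body[0] add  r5, r0, r0 → r5=0x4c
body[1] mov  r1, #0x0f → r1=0x0f
body[2] add  r6, r2, #7 → r6=0xe0
body[3] mov  r0, r3 → r0=0x0d
body[4] mov  r0, r6 → r0=0xe0
body[5] xor  r7, r0, r4 → r7=0x24
body[6] xor  r4, r6, r4 → r4=0x24
epilogue: pop r5=0xdb, sp=0x74
epilogue: pop r1=0xe1, sp=0x75
r1 is callee-saved → restored

REG = 0xe1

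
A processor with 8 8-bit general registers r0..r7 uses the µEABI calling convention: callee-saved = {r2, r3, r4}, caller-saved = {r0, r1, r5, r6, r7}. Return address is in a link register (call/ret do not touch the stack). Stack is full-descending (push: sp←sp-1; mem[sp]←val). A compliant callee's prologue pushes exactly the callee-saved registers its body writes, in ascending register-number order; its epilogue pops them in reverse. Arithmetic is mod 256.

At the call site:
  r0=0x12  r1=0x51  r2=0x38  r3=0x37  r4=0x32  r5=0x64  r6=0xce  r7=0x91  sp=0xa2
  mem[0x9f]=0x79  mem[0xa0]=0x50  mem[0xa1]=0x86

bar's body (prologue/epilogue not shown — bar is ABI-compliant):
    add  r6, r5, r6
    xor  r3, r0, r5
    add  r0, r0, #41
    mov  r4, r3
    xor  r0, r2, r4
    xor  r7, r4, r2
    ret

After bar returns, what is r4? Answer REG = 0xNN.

REG = 0x32

prologue: push r3 → mem[0xa1]=0x37, sp=0xa1
prologue: push r4 → mem[0xa0]=0x32, sp=0xa0
body[0] add  r6, r5, r6 → r6=0x32
body[1] xor  r3, r0, r5 → r3=0x76
body[2] add  r0, r0, #41 → r0=0x3b
body[3] mov  r4, r3 → r4=0x76
body[4] xor  r0, r2, r4 → r0=0x4e
body[5] xor  r7, r4, r2 → r7=0x4e
epilogue: pop r4=0x32, sp=0xa1
epilogue: pop r3=0x37, sp=0xa2
r4 is callee-saved → restored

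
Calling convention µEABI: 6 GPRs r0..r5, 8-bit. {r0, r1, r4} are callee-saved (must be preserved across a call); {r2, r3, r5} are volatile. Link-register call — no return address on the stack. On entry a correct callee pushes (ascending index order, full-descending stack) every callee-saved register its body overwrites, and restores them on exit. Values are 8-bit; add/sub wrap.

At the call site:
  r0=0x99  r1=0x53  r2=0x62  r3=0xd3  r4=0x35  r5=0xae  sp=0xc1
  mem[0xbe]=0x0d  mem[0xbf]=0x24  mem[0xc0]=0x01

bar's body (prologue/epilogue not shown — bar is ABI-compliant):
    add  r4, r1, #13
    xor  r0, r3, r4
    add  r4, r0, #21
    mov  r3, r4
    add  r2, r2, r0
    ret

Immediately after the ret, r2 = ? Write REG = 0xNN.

REG = 0x15

prologue: push r0 → mem[0xc0]=0x99, sp=0xc0
prologue: push r4 → mem[0xbf]=0x35, sp=0xbf
body[0] add  r4, r1, #13 → r4=0x60
body[1] xor  r0, r3, r4 → r0=0xb3
body[2] add  r4, r0, #21 → r4=0xc8
body[3] mov  r3, r4 → r3=0xc8
body[4] add  r2, r2, r0 → r2=0x15
epilogue: pop r4=0x35, sp=0xc0
epilogue: pop r0=0x99, sp=0xc1
r2 is caller-saved → body value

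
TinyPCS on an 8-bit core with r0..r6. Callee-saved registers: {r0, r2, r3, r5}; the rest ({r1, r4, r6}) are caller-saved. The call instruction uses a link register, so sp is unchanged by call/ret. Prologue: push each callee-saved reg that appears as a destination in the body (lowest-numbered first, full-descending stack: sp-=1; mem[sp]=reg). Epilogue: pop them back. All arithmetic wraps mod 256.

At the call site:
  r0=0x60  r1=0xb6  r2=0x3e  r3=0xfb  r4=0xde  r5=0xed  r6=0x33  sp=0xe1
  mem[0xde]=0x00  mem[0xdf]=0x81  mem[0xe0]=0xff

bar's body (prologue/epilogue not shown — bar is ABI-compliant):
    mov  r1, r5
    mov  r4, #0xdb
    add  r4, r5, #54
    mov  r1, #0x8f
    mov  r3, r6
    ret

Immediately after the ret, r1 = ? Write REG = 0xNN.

prologue: push r3 -> mem[0xe0]=0xfb, sp=0xe0
body[0] mov  r1, r5 -> r1=0xed
body[1] mov  r4, #0xdb -> r4=0xdb
body[2] add  r4, r5, #54 -> r4=0x23
body[3] mov  r1, #0x8f -> r1=0x8f
body[4] mov  r3, r6 -> r3=0x33
epilogue: pop r3=0xfb, sp=0xe1
r1 is caller-saved -> body value

REG = 0x8f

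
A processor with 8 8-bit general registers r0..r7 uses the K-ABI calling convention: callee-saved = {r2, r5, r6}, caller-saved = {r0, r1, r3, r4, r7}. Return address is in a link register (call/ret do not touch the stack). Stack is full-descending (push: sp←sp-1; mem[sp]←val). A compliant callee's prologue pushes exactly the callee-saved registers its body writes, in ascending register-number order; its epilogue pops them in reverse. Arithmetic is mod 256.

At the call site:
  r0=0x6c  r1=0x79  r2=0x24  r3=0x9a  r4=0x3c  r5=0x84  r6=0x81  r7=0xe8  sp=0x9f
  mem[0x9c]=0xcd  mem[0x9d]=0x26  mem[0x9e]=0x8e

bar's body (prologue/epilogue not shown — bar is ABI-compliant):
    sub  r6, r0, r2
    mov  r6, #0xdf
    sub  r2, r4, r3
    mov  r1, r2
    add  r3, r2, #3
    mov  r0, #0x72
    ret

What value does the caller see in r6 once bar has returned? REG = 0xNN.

REG = 0x81

prologue: push r2 → mem[0x9e]=0x24, sp=0x9e
prologue: push r6 → mem[0x9d]=0x81, sp=0x9d
body[0] sub  r6, r0, r2 → r6=0x48
body[1] mov  r6, #0xdf → r6=0xdf
body[2] sub  r2, r4, r3 → r2=0xa2
body[3] mov  r1, r2 → r1=0xa2
body[4] add  r3, r2, #3 → r3=0xa5
body[5] mov  r0, #0x72 → r0=0x72
epilogue: pop r6=0x81, sp=0x9e
epilogue: pop r2=0x24, sp=0x9f
r6 is callee-saved → restored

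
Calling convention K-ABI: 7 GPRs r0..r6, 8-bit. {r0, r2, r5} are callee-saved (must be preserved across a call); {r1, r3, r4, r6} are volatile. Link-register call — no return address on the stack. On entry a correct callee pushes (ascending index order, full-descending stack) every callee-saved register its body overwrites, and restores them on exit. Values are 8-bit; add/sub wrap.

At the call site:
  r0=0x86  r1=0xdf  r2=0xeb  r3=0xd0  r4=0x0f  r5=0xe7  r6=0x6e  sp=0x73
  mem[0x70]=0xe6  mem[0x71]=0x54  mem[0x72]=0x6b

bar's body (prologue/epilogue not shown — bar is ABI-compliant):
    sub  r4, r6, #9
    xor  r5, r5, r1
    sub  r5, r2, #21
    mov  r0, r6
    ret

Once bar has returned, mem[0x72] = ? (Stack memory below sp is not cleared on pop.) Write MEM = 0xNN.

MEM = 0x86

prologue: push r0 -> mem[0x72]=0x86, sp=0x72
prologue: push r5 -> mem[0x71]=0xe7, sp=0x71
body[0] sub  r4, r6, #9 -> r4=0x65
body[1] xor  r5, r5, r1 -> r5=0x38
body[2] sub  r5, r2, #21 -> r5=0xd6
body[3] mov  r0, r6 -> r0=0x6e
epilogue: pop r5=0xe7, sp=0x72
epilogue: pop r0=0x86, sp=0x73
prologue pushed ['r0', 'r5'] at ['0x72', '0x71']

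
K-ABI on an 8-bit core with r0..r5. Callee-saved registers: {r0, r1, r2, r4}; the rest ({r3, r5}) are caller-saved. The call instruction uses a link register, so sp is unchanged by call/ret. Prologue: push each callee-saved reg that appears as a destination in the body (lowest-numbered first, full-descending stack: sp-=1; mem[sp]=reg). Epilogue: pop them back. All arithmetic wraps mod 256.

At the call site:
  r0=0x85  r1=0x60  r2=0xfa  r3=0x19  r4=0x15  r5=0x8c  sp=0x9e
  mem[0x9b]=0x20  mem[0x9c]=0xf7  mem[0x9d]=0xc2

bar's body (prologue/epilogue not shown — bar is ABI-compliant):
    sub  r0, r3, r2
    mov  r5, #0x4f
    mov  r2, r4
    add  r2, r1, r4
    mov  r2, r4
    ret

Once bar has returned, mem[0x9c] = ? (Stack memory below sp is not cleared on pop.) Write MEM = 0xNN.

MEM = 0xfa

prologue: push r0 → mem[0x9d]=0x85, sp=0x9d
prologue: push r2 → mem[0x9c]=0xfa, sp=0x9c
body[0] sub  r0, r3, r2 → r0=0x1f
body[1] mov  r5, #0x4f → r5=0x4f
body[2] mov  r2, r4 → r2=0x15
body[3] add  r2, r1, r4 → r2=0x75
body[4] mov  r2, r4 → r2=0x15
epilogue: pop r2=0xfa, sp=0x9d
epilogue: pop r0=0x85, sp=0x9e
prologue pushed ['r0', 'r2'] at ['0x9d', '0x9c']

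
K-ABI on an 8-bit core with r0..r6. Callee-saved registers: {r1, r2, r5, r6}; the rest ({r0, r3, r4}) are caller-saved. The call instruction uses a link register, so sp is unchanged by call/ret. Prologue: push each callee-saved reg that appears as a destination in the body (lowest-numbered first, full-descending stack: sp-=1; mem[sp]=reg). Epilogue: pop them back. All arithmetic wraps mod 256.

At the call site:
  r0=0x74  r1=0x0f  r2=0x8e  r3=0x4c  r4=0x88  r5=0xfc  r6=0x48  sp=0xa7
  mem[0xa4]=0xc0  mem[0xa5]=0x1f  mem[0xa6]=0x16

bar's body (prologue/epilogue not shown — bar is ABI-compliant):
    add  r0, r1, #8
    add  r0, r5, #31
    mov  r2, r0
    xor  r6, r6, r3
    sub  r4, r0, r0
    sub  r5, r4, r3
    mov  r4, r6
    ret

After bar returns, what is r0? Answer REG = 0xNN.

prologue: push r2 → mem[0xa6]=0x8e, sp=0xa6
prologue: push r5 → mem[0xa5]=0xfc, sp=0xa5
prologue: push r6 → mem[0xa4]=0x48, sp=0xa4
body[0] add  r0, r1, #8 → r0=0x17
body[1] add  r0, r5, #31 → r0=0x1b
body[2] mov  r2, r0 → r2=0x1b
body[3] xor  r6, r6, r3 → r6=0x04
body[4] sub  r4, r0, r0 → r4=0x00
body[5] sub  r5, r4, r3 → r5=0xb4
body[6] mov  r4, r6 → r4=0x04
epilogue: pop r6=0x48, sp=0xa5
epilogue: pop r5=0xfc, sp=0xa6
epilogue: pop r2=0x8e, sp=0xa7
r0 is caller-saved → body value

REG = 0x1b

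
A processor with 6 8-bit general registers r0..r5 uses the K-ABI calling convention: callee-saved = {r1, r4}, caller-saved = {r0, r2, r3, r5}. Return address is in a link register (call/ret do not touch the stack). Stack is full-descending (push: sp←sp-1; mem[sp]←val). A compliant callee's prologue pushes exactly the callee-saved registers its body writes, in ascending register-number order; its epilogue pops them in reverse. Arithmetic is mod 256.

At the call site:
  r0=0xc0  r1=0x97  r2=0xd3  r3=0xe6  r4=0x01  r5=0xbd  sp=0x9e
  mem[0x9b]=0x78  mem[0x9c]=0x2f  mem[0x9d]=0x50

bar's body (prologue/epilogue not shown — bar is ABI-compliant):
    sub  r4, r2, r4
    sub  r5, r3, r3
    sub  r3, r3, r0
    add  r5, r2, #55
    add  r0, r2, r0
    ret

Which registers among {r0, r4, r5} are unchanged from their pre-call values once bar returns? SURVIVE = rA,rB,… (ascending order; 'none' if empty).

prologue: push r4 -> mem[0x9d]=0x01, sp=0x9d
body[0] sub  r4, r2, r4 -> r4=0xd2
body[1] sub  r5, r3, r3 -> r5=0x00
body[2] sub  r3, r3, r0 -> r3=0x26
body[3] add  r5, r2, #55 -> r5=0x0a
body[4] add  r0, r2, r0 -> r0=0x93
epilogue: pop r4=0x01, sp=0x9e
r0: caller-saved, written=True
r4: callee-saved, written=True
r5: caller-saved, written=True

SURVIVE = r4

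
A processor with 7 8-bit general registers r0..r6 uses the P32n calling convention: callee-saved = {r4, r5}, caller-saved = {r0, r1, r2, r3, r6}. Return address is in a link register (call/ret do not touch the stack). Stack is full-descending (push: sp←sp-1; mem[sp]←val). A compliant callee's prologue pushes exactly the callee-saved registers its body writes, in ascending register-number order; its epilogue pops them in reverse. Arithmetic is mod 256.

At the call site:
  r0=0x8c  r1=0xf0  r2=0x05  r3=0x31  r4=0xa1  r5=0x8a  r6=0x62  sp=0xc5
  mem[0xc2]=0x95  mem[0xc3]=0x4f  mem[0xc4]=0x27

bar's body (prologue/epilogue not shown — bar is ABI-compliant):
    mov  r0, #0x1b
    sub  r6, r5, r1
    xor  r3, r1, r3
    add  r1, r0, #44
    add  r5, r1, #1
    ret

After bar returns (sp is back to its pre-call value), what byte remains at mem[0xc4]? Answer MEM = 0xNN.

prologue: push r5 → mem[0xc4]=0x8a, sp=0xc4
body[0] mov  r0, #0x1b → r0=0x1b
body[1] sub  r6, r5, r1 → r6=0x9a
body[2] xor  r3, r1, r3 → r3=0xc1
body[3] add  r1, r0, #44 → r1=0x47
body[4] add  r5, r1, #1 → r5=0x48
epilogue: pop r5=0x8a, sp=0xc5
prologue pushed ['r5'] at ['0xc4']

MEM = 0x8a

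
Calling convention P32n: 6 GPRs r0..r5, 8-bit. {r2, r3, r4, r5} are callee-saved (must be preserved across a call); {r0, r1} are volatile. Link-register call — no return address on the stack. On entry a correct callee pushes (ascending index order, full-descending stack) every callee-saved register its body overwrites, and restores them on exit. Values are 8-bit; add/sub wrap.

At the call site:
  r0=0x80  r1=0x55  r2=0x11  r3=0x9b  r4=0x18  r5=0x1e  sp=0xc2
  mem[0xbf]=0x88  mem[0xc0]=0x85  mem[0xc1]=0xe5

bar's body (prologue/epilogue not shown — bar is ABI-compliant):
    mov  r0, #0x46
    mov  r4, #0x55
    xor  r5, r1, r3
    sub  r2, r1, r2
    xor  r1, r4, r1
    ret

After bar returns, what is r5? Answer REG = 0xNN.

prologue: push r2 → mem[0xc1]=0x11, sp=0xc1
prologue: push r4 → mem[0xc0]=0x18, sp=0xc0
prologue: push r5 → mem[0xbf]=0x1e, sp=0xbf
body[0] mov  r0, #0x46 → r0=0x46
body[1] mov  r4, #0x55 → r4=0x55
body[2] xor  r5, r1, r3 → r5=0xce
body[3] sub  r2, r1, r2 → r2=0x44
body[4] xor  r1, r4, r1 → r1=0x00
epilogue: pop r5=0x1e, sp=0xc0
epilogue: pop r4=0x18, sp=0xc1
epilogue: pop r2=0x11, sp=0xc2
r5 is callee-saved → restored

REG = 0x1e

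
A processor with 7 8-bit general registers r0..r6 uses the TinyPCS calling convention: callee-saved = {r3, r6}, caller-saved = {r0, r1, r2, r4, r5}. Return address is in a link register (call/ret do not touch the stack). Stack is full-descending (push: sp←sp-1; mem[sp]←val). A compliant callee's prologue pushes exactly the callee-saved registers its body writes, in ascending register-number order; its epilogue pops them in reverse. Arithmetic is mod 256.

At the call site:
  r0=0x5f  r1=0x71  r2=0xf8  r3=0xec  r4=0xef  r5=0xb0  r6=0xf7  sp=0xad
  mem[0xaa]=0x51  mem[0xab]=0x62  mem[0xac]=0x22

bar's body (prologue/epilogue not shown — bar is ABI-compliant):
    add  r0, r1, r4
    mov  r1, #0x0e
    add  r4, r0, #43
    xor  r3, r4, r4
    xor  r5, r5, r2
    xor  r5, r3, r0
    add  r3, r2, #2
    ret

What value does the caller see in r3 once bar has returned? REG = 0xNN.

prologue: push r3 -> mem[0xac]=0xec, sp=0xac
body[0] add  r0, r1, r4 -> r0=0x60
body[1] mov  r1, #0x0e -> r1=0x0e
body[2] add  r4, r0, #43 -> r4=0x8b
body[3] xor  r3, r4, r4 -> r3=0x00
body[4] xor  r5, r5, r2 -> r5=0x48
body[5] xor  r5, r3, r0 -> r5=0x60
body[6] add  r3, r2, #2 -> r3=0xfa
epilogue: pop r3=0xec, sp=0xad
r3 is callee-saved -> restored

REG = 0xec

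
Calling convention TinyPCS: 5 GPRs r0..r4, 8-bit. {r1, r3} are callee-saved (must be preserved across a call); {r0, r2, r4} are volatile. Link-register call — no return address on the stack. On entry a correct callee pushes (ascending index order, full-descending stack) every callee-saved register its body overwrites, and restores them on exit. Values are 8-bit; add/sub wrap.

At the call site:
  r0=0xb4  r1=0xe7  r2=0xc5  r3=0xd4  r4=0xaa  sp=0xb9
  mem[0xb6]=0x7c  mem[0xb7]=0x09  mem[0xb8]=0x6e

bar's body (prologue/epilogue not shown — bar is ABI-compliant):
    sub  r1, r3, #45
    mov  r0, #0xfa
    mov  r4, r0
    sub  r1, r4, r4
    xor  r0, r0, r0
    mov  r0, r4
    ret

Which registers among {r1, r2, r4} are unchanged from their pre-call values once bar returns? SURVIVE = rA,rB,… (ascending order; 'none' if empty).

prologue: push r1 → mem[0xb8]=0xe7, sp=0xb8
body[0] sub  r1, r3, #45 → r1=0xa7
body[1] mov  r0, #0xfa → r0=0xfa
body[2] mov  r4, r0 → r4=0xfa
body[3] sub  r1, r4, r4 → r1=0x00
body[4] xor  r0, r0, r0 → r0=0x00
body[5] mov  r0, r4 → r0=0xfa
epilogue: pop r1=0xe7, sp=0xb9
r1: callee-saved, written=True
r2: caller-saved, written=False
r4: caller-saved, written=True

SURVIVE = r1,r2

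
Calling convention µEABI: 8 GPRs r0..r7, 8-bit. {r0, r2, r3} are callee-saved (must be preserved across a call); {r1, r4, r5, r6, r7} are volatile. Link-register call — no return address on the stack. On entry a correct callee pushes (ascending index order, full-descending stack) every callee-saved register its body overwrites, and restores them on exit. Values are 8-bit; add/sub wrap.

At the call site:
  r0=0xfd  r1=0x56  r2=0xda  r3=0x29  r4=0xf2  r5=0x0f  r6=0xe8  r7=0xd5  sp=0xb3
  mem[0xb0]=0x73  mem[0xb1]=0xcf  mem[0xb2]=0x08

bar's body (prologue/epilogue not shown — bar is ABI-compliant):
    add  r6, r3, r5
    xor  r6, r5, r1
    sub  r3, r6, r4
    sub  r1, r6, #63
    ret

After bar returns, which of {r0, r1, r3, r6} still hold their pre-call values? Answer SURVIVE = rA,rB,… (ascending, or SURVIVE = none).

prologue: push r3 -> mem[0xb2]=0x29, sp=0xb2
body[0] add  r6, r3, r5 -> r6=0x38
body[1] xor  r6, r5, r1 -> r6=0x59
body[2] sub  r3, r6, r4 -> r3=0x67
body[3] sub  r1, r6, #63 -> r1=0x1a
epilogue: pop r3=0x29, sp=0xb3
r0: callee-saved, written=False
r1: caller-saved, written=True
r3: callee-saved, written=True
r6: caller-saved, written=True

SURVIVE = r0,r3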